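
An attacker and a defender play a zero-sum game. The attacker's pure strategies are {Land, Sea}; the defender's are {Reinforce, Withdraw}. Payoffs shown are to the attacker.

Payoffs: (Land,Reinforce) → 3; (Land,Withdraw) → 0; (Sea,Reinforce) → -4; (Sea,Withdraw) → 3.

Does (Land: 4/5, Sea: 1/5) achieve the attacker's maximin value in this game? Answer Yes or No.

Against Reinforce this mix gives (4/5)·3 + (1/5)·(-4) = 8/5.
Against Withdraw this mix gives (4/5)·0 + (1/5)·3 = 3/5.
The defender will play Withdraw, holding the attacker to 3/5. Shifting weight toward the row that does better against Withdraw would raise this floor (the equalizing mix achieves 9/10 against both Withdraw and Reinforce), so the proposed strategy is not optimal.

No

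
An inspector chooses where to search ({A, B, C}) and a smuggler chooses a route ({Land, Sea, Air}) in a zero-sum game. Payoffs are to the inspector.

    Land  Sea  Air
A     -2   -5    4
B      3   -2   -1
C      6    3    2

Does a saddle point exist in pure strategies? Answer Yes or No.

Row minima: A → -5, B → -2, C → 2; maximin = 2.
Column maxima: Land → 6, Sea → 3, Air → 4; minimax = 3.
2 ≠ 3, so no pure-strategy equilibrium exists.

No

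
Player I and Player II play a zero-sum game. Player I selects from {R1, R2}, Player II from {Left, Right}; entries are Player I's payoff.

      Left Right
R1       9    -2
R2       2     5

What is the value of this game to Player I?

7/2

Row minima: R1 → -2, R2 → 2; maximin = 2.
Column maxima: Left → 9, Right → 5; minimax = 5.
2 ≠ 5, so there is no saddle point; optimal play is mixed.
Let Player I play R1 with probability p. Expected payoff against Left: 9p + 2(1−p) = 7p + 2; against Right: (-2)p + 5(1−p) = −7p + 5.
Setting these equal: 7p + 2 = −7p + 5 ⇒ 14p = 3 ⇒ p = 3/14, and the value is (7)·(3/14) + 2 = 7/2.
For Player II: with q = P(Left), equating R1's and R2's payoffs gives 11q − 2 = −3q + 5 ⇒ q = 1/2.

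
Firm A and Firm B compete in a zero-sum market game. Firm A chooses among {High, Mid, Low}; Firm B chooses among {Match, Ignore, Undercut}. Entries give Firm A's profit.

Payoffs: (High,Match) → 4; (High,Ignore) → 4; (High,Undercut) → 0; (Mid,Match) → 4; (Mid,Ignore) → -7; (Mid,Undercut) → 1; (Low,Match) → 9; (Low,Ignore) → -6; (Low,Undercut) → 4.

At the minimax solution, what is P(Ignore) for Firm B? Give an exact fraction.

2/7

Row minima: High → 0, Mid → -7, Low → -6; maximin = 0.
Column maxima: Match → 9, Ignore → 4, Undercut → 4; minimax = 4.
0 ≠ 4, so there is no saddle point; optimal play is mixed.
Mid is strictly dominated by Low, so Firm A never plays it.
Match is strictly dominated by Undercut (it gives Firm A strictly more in every row), so Firm B never plays it.
On the remaining 2×2 (High, Low vs Ignore, Undercut):
Let Firm A play High with probability p. Expected payoff against Ignore: 4p + (-6)(1−p) = 10p − 6; against Undercut: 0p + 4(1−p) = −4p + 4.
Setting these equal: 10p − 6 = −4p + 4 ⇒ 14p = 10 ⇒ p = 5/7, and the value is (10)·(5/7) − 6 = 8/7.
For Firm B: with q = P(Ignore), equating High's and Low's payoffs gives 4q = −10q + 4 ⇒ q = 2/7.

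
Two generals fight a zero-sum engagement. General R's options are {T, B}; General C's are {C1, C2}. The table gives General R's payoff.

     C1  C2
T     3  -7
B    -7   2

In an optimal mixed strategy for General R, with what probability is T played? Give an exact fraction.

Row minima: T → -7, B → -7; maximin = -7.
Column maxima: C1 → 3, C2 → 2; minimax = 2.
-7 ≠ 2, so there is no saddle point; optimal play is mixed.
Let General R play T with probability p. Expected payoff against C1: 3p + (-7)(1−p) = 10p − 7; against C2: (-7)p + 2(1−p) = −9p + 2.
Setting these equal: 10p − 7 = −9p + 2 ⇒ 19p = 9 ⇒ p = 9/19, and the value is (10)·(9/19) − 7 = -43/19.
For General C: with q = P(C1), equating T's and B's payoffs gives 10q − 7 = −9q + 2 ⇒ q = 9/19.

9/19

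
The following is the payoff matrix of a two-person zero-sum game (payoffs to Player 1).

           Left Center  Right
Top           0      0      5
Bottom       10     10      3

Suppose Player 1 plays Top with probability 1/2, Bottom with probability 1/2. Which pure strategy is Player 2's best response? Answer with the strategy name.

Right

If Player 2 plays Left, Player 1's expected payoff is (1/2)·0 + (1/2)·10 = 5.
If Player 2 plays Center, Player 1's expected payoff is (1/2)·0 + (1/2)·10 = 5.
If Player 2 plays Right, Player 1's expected payoff is (1/2)·5 + (1/2)·3 = 4.
Player 2 minimizes Player 1's payoff; the smallest is 4, so the best response is Right.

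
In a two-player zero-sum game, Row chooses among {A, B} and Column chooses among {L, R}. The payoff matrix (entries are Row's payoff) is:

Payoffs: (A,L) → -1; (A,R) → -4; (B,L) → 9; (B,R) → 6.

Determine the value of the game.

6

Row minima: A → -4, B → 6; maximin = 6.
Column maxima: L → 9, R → 6; minimax = 6.
Since maximin = minimax = 6, there is a saddle point and the value is 6.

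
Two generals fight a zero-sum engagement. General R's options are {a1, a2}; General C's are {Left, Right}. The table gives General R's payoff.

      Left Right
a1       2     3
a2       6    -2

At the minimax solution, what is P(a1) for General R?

8/9

Row minima: a1 → 2, a2 → -2; maximin = 2.
Column maxima: Left → 6, Right → 3; minimax = 3.
2 ≠ 3, so there is no saddle point; optimal play is mixed.
Let General R play a1 with probability p. Expected payoff against Left: 2p + 6(1−p) = −4p + 6; against Right: 3p + (-2)(1−p) = 5p − 2.
Setting these equal: −4p + 6 = 5p − 2 ⇒ −9p = -8 ⇒ p = 8/9, and the value is (-4)·(8/9) + 6 = 22/9.
For General C: with q = P(Left), equating a1's and a2's payoffs gives −q + 3 = 8q − 2 ⇒ q = 5/9.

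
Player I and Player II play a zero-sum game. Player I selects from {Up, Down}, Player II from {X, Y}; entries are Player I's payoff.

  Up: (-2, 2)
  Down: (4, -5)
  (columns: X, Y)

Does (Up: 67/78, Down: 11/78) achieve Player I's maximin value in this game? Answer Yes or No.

Against X this mix gives (67/78)·(-2) + (11/78)·4 = -15/13.
Against Y this mix gives (67/78)·2 + (11/78)·(-5) = 79/78.
Player II will play X, holding Player I to -15/13. Shifting weight toward the row that does better against X would raise this floor (the equalizing mix achieves -2/13 against both X and Y), so the proposed strategy is not optimal.

No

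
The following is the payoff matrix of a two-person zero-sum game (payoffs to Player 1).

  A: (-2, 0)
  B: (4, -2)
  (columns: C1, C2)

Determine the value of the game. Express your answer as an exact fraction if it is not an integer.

-1/2

Row minima: A → -2, B → -2; maximin = -2.
Column maxima: C1 → 4, C2 → 0; minimax = 0.
-2 ≠ 0, so there is no saddle point; optimal play is mixed.
Let Player 1 play A with probability p. Expected payoff against C1: (-2)p + 4(1−p) = −6p + 4; against C2: 0p + (-2)(1−p) = 2p − 2.
Setting these equal: −6p + 4 = 2p − 2 ⇒ −8p = -6 ⇒ p = 3/4, and the value is (-6)·(3/4) + 4 = -1/2.
For Player 2: with q = P(C1), equating A's and B's payoffs gives −2q = 6q − 2 ⇒ q = 1/4.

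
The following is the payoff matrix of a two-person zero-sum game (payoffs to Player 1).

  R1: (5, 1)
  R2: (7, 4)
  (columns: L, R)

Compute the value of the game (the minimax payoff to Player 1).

Row minima: R1 → 1, R2 → 4; maximin = 4.
Column maxima: L → 7, R → 4; minimax = 4.
Since maximin = minimax = 4, there is a saddle point and the value is 4.

4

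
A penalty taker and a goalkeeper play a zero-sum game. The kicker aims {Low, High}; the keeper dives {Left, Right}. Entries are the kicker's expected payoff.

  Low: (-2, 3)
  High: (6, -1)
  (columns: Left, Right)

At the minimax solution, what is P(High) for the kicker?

5/12

Row minima: Low → -2, High → -1; maximin = -1.
Column maxima: Left → 6, Right → 3; minimax = 3.
-1 ≠ 3, so there is no saddle point; optimal play is mixed.
Let the kicker play Low with probability p. Expected payoff against Left: (-2)p + 6(1−p) = −8p + 6; against Right: 3p + (-1)(1−p) = 4p − 1.
Setting these equal: −8p + 6 = 4p − 1 ⇒ −12p = -7 ⇒ p = 7/12, and the value is (-8)·(7/12) + 6 = 4/3.
For the keeper: with q = P(Left), equating Low's and High's payoffs gives −5q + 3 = 7q − 1 ⇒ q = 1/3.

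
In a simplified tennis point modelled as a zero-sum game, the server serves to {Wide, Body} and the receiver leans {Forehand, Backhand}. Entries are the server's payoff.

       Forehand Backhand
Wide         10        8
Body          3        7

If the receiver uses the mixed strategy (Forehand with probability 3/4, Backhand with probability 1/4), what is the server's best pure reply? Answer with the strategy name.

Wide

Expected payoff of Wide: (3/4)·10 + (1/4)·8 = 19/2.
Expected payoff of Body: (3/4)·3 + (1/4)·7 = 4.
The largest is 19/2, so the server's best response is Wide.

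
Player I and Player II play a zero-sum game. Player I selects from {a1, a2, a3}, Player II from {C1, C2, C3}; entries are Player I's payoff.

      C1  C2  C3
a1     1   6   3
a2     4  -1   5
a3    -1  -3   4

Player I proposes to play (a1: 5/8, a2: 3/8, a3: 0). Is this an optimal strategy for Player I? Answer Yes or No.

Against C1 this mix gives (5/8)·1 + (3/8)·4 = 17/8.
Against C2 this mix gives (5/8)·6 + (3/8)·(-1) = 27/8.
Against C3 this mix gives (5/8)·3 + (3/8)·5 = 15/4.
Player II will play C1, holding Player I to 17/8. Shifting weight toward the row that does better against C1 would raise this floor (the equalizing mix achieves 5/2 against both C1 and C2), so the proposed strategy is not optimal.

No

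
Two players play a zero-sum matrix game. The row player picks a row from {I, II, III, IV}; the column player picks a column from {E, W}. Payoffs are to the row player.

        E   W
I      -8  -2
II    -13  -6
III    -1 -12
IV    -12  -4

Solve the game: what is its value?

Row minima: I → -8, II → -13, III → -12, IV → -12; maximin = -8.
Column maxima: E → -1, W → -2; minimax = -2.
-8 ≠ -2, so there is no saddle point; optimal play is mixed.
II is strictly dominated by I, so the row player never plays it.
IV is strictly dominated by I, so the row player never plays it.
On the remaining 2×2 (I, III vs E, W):
Let the row player play I with probability p. Expected payoff against E: (-8)p + (-1)(1−p) = −7p − 1; against W: (-2)p + (-12)(1−p) = 10p − 12.
Setting these equal: −7p − 1 = 10p − 12 ⇒ −17p = -11 ⇒ p = 11/17, and the value is (-7)·(11/17) − 1 = -94/17.
For the column player: with q = P(E), equating I's and III's payoffs gives −6q − 2 = 11q − 12 ⇒ q = 10/17.

-94/17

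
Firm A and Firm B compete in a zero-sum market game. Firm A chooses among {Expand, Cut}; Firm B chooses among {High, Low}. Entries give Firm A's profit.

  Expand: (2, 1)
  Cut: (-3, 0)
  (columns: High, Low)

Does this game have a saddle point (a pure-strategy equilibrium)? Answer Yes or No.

Yes

Row minima: Expand → 1, Cut → -3; maximin = 1.
Column maxima: High → 2, Low → 1; minimax = 1.
maximin = minimax = 1, so a saddle point exists.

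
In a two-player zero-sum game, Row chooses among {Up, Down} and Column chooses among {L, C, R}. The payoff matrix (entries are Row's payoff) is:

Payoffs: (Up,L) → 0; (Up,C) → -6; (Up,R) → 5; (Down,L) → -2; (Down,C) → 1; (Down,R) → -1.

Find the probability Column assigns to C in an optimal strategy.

2/9

Row minima: Up → -6, Down → -2; maximin = -2.
Column maxima: L → 0, C → 1, R → 5; minimax = 0.
-2 ≠ 0, so there is no saddle point; optimal play is mixed.
R is strictly dominated by L (it gives Row strictly more in every row), so Column never plays it.
On the remaining 2×2 (Up, Down vs L, C):
Let Row play Up with probability p. Expected payoff against L: 0p + (-2)(1−p) = 2p − 2; against C: (-6)p + 1(1−p) = −7p + 1.
Setting these equal: 2p − 2 = −7p + 1 ⇒ 9p = 3 ⇒ p = 1/3, and the value is (2)·(1/3) − 2 = -4/3.
For Column: with q = P(L), equating Up's and Down's payoffs gives 6q − 6 = −3q + 1 ⇒ q = 7/9.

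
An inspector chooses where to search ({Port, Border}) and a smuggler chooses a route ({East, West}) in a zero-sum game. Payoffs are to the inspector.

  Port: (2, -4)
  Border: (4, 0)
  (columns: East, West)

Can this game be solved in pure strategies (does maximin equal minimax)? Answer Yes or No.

Row minima: Port → -4, Border → 0; maximin = 0.
Column maxima: East → 4, West → 0; minimax = 0.
maximin = minimax = 0, so a saddle point exists.

Yes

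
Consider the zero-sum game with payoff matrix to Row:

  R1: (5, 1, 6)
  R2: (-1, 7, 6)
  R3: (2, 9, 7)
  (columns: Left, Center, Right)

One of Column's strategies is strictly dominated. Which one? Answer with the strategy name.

Left holds Row's payoff strictly below Right in every row: 5 < 6, -1 < 6, 2 < 7.
So Right is strictly dominated for Column.

Right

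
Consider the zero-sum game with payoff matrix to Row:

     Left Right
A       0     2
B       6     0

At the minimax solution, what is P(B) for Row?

Row minima: A → 0, B → 0; maximin = 0.
Column maxima: Left → 6, Right → 2; minimax = 2.
0 ≠ 2, so there is no saddle point; optimal play is mixed.
Let Row play A with probability p. Expected payoff against Left: 0p + 6(1−p) = −6p + 6; against Right: 2p + 0(1−p) = 2p.
Setting these equal: −6p + 6 = 2p ⇒ −8p = -6 ⇒ p = 3/4, and the value is (-6)·(3/4) + 6 = 3/2.
For Column: with q = P(Left), equating A's and B's payoffs gives −2q + 2 = 6q ⇒ q = 1/4.

1/4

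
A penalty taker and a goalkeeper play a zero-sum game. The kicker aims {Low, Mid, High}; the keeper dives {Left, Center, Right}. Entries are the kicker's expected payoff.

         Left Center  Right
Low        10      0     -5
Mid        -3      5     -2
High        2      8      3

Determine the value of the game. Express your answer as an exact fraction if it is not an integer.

5/2

Row minima: Low → -5, Mid → -3, High → 2; maximin = 2.
Column maxima: Left → 10, Center → 8, Right → 3; minimax = 3.
2 ≠ 3, so there is no saddle point; optimal play is mixed.
Mid is strictly dominated by High, so the kicker never plays it.
Center is strictly dominated by Right (it gives the kicker strictly more in every row), so the keeper never plays it.
On the remaining 2×2 (Low, High vs Left, Right):
Let the kicker play Low with probability p. Expected payoff against Left: 10p + 2(1−p) = 8p + 2; against Right: (-5)p + 3(1−p) = −8p + 3.
Setting these equal: 8p + 2 = −8p + 3 ⇒ 16p = 1 ⇒ p = 1/16, and the value is (8)·(1/16) + 2 = 5/2.
For the keeper: with q = P(Left), equating Low's and High's payoffs gives 15q − 5 = −q + 3 ⇒ q = 1/2.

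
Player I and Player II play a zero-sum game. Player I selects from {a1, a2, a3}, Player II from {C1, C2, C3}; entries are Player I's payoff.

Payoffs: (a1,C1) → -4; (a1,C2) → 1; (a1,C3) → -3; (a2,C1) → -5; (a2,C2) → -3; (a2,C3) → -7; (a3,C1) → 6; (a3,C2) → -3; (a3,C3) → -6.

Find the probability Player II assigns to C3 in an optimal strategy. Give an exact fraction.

10/13

Row minima: a1 → -4, a2 → -7, a3 → -6; maximin = -4.
Column maxima: C1 → 6, C2 → 1, C3 → -3; minimax = -3.
-4 ≠ -3, so there is no saddle point; optimal play is mixed.
a2 is strictly dominated by a1, so Player I never plays it.
C2 is strictly dominated by C3 (it gives Player I strictly more in every row), so Player II never plays it.
On the remaining 2×2 (a1, a3 vs C1, C3):
Let Player I play a1 with probability p. Expected payoff against C1: (-4)p + 6(1−p) = −10p + 6; against C3: (-3)p + (-6)(1−p) = 3p − 6.
Setting these equal: −10p + 6 = 3p − 6 ⇒ −13p = -12 ⇒ p = 12/13, and the value is (-10)·(12/13) + 6 = -42/13.
For Player II: with q = P(C1), equating a1's and a3's payoffs gives −q − 3 = 12q − 6 ⇒ q = 3/13.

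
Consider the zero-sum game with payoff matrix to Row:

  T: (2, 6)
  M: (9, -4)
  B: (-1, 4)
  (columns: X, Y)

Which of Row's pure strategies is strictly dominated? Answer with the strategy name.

T gives a strictly higher payoff than B against every column: 2 > -1, 6 > 4.
So B is strictly dominated and Row never plays it.

B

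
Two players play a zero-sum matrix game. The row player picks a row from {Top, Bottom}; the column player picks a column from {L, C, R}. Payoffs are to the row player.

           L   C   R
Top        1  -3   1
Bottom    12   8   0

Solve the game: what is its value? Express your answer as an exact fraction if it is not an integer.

Row minima: Top → -3, Bottom → 0; maximin = 0.
Column maxima: L → 12, C → 8, R → 1; minimax = 1.
0 ≠ 1, so there is no saddle point; optimal play is mixed.
L is strictly dominated by C (it gives the row player strictly more in every row), so the column player never plays it.
On the remaining 2×2 (Top, Bottom vs C, R):
Let the row player play Top with probability p. Expected payoff against C: (-3)p + 8(1−p) = −11p + 8; against R: 1p + 0(1−p) = p.
Setting these equal: −11p + 8 = p ⇒ −12p = -8 ⇒ p = 2/3, and the value is (-11)·(2/3) + 8 = 2/3.
For the column player: with q = P(C), equating Top's and Bottom's payoffs gives −4q + 1 = 8q ⇒ q = 1/12.

2/3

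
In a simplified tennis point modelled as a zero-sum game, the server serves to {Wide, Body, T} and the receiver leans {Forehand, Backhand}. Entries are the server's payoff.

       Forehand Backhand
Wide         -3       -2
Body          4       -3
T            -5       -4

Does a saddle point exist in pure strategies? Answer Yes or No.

No

Row minima: Wide → -3, Body → -3, T → -5; maximin = -3.
Column maxima: Forehand → 4, Backhand → -2; minimax = -2.
-3 ≠ -2, so no pure-strategy equilibrium exists.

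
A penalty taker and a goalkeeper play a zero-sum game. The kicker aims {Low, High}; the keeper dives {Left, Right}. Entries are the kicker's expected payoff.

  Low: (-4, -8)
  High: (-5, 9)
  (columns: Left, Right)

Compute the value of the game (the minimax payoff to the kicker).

-38/9

Row minima: Low → -8, High → -5; maximin = -5.
Column maxima: Left → -4, Right → 9; minimax = -4.
-5 ≠ -4, so there is no saddle point; optimal play is mixed.
Let the kicker play Low with probability p. Expected payoff against Left: (-4)p + (-5)(1−p) = p − 5; against Right: (-8)p + 9(1−p) = −17p + 9.
Setting these equal: p − 5 = −17p + 9 ⇒ 18p = 14 ⇒ p = 7/9, and the value is (1)·(7/9) − 5 = -38/9.
For the keeper: with q = P(Left), equating Low's and High's payoffs gives 4q − 8 = −14q + 9 ⇒ q = 17/18.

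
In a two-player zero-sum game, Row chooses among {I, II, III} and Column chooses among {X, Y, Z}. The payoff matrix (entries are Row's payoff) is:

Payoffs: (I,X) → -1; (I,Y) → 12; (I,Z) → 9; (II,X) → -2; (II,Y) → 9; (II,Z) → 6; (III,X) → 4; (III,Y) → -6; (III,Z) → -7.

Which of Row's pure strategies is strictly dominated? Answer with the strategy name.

I gives a strictly higher payoff than II against every column: -1 > -2, 12 > 9, 9 > 6.
So II is strictly dominated and Row never plays it.

II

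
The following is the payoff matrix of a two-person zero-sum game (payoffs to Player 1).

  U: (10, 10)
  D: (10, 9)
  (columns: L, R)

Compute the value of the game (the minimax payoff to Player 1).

10

Row minima: U → 10, D → 9; maximin = 10.
Column maxima: L → 10, R → 10; minimax = 10.
Since maximin = minimax = 10, there is a saddle point and the value is 10.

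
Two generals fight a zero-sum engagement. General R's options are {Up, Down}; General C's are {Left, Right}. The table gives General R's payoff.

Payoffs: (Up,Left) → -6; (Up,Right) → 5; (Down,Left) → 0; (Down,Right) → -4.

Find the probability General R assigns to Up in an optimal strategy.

Row minima: Up → -6, Down → -4; maximin = -4.
Column maxima: Left → 0, Right → 5; minimax = 0.
-4 ≠ 0, so there is no saddle point; optimal play is mixed.
Let General R play Up with probability p. Expected payoff against Left: (-6)p + 0(1−p) = −6p; against Right: 5p + (-4)(1−p) = 9p − 4.
Setting these equal: −6p = 9p − 4 ⇒ −15p = -4 ⇒ p = 4/15, and the value is (-6)·(4/15) = -8/5.
For General C: with q = P(Left), equating Up's and Down's payoffs gives −11q + 5 = 4q − 4 ⇒ q = 3/5.

4/15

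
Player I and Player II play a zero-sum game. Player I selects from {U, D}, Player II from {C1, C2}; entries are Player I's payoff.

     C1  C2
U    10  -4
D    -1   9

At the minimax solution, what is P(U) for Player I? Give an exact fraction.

Row minima: U → -4, D → -1; maximin = -1.
Column maxima: C1 → 10, C2 → 9; minimax = 9.
-1 ≠ 9, so there is no saddle point; optimal play is mixed.
Let Player I play U with probability p. Expected payoff against C1: 10p + (-1)(1−p) = 11p − 1; against C2: (-4)p + 9(1−p) = −13p + 9.
Setting these equal: 11p − 1 = −13p + 9 ⇒ 24p = 10 ⇒ p = 5/12, and the value is (11)·(5/12) − 1 = 43/12.
For Player II: with q = P(C1), equating U's and D's payoffs gives 14q − 4 = −10q + 9 ⇒ q = 13/24.

5/12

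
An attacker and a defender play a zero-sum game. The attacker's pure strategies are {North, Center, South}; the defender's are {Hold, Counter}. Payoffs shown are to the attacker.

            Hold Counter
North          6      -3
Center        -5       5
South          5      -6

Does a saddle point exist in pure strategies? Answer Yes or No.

Row minima: North → -3, Center → -5, South → -6; maximin = -3.
Column maxima: Hold → 6, Counter → 5; minimax = 5.
-3 ≠ 5, so no pure-strategy equilibrium exists.

No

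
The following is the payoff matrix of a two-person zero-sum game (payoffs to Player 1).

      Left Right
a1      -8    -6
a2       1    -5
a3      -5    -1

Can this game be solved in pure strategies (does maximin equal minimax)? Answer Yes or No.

No

Row minima: a1 → -8, a2 → -5, a3 → -5; maximin = -5.
Column maxima: Left → 1, Right → -1; minimax = -1.
-5 ≠ -1, so no pure-strategy equilibrium exists.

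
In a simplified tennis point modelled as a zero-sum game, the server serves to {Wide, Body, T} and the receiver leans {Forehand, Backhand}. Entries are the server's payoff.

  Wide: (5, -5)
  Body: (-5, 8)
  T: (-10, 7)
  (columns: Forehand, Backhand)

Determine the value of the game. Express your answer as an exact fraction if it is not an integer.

15/23

Row minima: Wide → -5, Body → -5, T → -10; maximin = -5.
Column maxima: Forehand → 5, Backhand → 8; minimax = 5.
-5 ≠ 5, so there is no saddle point; optimal play is mixed.
T is strictly dominated by Body, so the server never plays it.
On the remaining 2×2 (Wide, Body vs Forehand, Backhand):
Let the server play Wide with probability p. Expected payoff against Forehand: 5p + (-5)(1−p) = 10p − 5; against Backhand: (-5)p + 8(1−p) = −13p + 8.
Setting these equal: 10p − 5 = −13p + 8 ⇒ 23p = 13 ⇒ p = 13/23, and the value is (10)·(13/23) − 5 = 15/23.
For the receiver: with q = P(Forehand), equating Wide's and Body's payoffs gives 10q − 5 = −13q + 8 ⇒ q = 13/23.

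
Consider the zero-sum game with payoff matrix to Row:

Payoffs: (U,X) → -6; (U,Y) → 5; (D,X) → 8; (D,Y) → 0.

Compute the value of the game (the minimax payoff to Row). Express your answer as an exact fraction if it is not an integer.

40/19

Row minima: U → -6, D → 0; maximin = 0.
Column maxima: X → 8, Y → 5; minimax = 5.
0 ≠ 5, so there is no saddle point; optimal play is mixed.
Let Row play U with probability p. Expected payoff against X: (-6)p + 8(1−p) = −14p + 8; against Y: 5p + 0(1−p) = 5p.
Setting these equal: −14p + 8 = 5p ⇒ −19p = -8 ⇒ p = 8/19, and the value is (-14)·(8/19) + 8 = 40/19.
For Column: with q = P(X), equating U's and D's payoffs gives −11q + 5 = 8q ⇒ q = 5/19.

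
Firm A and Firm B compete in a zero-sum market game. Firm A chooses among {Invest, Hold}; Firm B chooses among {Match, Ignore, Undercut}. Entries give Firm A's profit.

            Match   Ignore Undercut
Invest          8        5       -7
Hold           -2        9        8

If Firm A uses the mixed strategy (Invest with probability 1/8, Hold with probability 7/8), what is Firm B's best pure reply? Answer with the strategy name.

Match

If Firm B plays Match, Firm A's expected payoff is (1/8)·8 + (7/8)·(-2) = -3/4.
If Firm B plays Ignore, Firm A's expected payoff is (1/8)·5 + (7/8)·9 = 17/2.
If Firm B plays Undercut, Firm A's expected payoff is (1/8)·(-7) + (7/8)·8 = 49/8.
Firm B minimizes Firm A's payoff; the smallest is -3/4, so the best response is Match.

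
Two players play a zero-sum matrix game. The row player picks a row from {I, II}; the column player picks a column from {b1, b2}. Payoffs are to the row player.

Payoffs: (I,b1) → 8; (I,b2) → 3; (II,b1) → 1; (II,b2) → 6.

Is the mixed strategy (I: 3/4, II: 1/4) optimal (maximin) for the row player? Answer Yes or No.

No

Against b1 this mix gives (3/4)·8 + (1/4)·1 = 25/4.
Against b2 this mix gives (3/4)·3 + (1/4)·6 = 15/4.
The column player will play b2, holding the row player to 15/4. Shifting weight toward the row that does better against b2 would raise this floor (the equalizing mix achieves 9/2 against both b2 and b1), so the proposed strategy is not optimal.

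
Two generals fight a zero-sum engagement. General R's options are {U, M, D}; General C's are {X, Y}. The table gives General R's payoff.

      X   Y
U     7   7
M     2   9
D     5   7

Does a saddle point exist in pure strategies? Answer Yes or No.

Row minima: U → 7, M → 2, D → 5; maximin = 7.
Column maxima: X → 7, Y → 9; minimax = 7.
maximin = minimax = 7, so a saddle point exists.

Yes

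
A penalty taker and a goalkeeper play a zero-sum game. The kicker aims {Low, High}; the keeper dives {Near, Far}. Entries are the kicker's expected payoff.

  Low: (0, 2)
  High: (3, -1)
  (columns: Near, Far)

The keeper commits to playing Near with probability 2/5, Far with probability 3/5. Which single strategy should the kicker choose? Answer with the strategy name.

Low

Expected payoff of Low: (2/5)·0 + (3/5)·2 = 6/5.
Expected payoff of High: (2/5)·3 + (3/5)·(-1) = 3/5.
The largest is 6/5, so the kicker's best response is Low.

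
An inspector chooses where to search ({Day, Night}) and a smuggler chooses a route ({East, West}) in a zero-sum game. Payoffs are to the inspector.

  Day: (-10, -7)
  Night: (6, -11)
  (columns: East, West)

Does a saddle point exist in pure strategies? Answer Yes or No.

Row minima: Day → -10, Night → -11; maximin = -10.
Column maxima: East → 6, West → -7; minimax = -7.
-10 ≠ -7, so no pure-strategy equilibrium exists.

No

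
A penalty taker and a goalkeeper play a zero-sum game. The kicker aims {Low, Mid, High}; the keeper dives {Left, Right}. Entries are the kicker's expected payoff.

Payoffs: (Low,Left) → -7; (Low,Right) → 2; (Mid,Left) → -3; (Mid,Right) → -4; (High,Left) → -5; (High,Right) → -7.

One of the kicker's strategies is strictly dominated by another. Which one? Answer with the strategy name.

High

Mid gives a strictly higher payoff than High against every column: -3 > -5, -4 > -7.
So High is strictly dominated and the kicker never plays it.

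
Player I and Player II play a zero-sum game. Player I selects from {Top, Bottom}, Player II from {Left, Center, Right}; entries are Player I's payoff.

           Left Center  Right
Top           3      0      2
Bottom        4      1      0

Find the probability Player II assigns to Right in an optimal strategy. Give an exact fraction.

1/3

Row minima: Top → 0, Bottom → 0; maximin = 0.
Column maxima: Left → 4, Center → 1, Right → 2; minimax = 1.
0 ≠ 1, so there is no saddle point; optimal play is mixed.
Left is strictly dominated by Center (it gives Player I strictly more in every row), so Player II never plays it.
On the remaining 2×2 (Top, Bottom vs Center, Right):
Let Player I play Top with probability p. Expected payoff against Center: 0p + 1(1−p) = −p + 1; against Right: 2p + 0(1−p) = 2p.
Setting these equal: −p + 1 = 2p ⇒ −3p = -1 ⇒ p = 1/3, and the value is (-1)·(1/3) + 1 = 2/3.
For Player II: with q = P(Center), equating Top's and Bottom's payoffs gives −2q + 2 = q ⇒ q = 2/3.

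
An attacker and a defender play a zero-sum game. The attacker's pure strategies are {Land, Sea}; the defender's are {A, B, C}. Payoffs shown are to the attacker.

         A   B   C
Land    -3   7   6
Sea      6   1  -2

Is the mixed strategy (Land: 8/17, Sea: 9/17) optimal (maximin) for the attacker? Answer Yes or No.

Against A this mix gives (8/17)·(-3) + (9/17)·6 = 30/17.
Against B this mix gives (8/17)·7 + (9/17)·1 = 65/17.
Against C this mix gives (8/17)·6 + (9/17)·(-2) = 30/17.
All of the defender's active replies (A, C) yield 30/17, and no column does worse for the attacker. The mix makes the defender indifferent and guarantees 30/17, so it is optimal.

Yes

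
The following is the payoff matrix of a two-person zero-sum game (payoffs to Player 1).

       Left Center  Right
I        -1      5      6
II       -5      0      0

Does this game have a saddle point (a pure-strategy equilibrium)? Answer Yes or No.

Row minima: I → -1, II → -5; maximin = -1.
Column maxima: Left → -1, Center → 5, Right → 6; minimax = -1.
maximin = minimax = -1, so a saddle point exists.

Yes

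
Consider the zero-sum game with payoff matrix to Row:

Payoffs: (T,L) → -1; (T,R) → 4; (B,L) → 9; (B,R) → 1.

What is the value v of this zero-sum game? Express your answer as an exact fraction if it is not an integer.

Row minima: T → -1, B → 1; maximin = 1.
Column maxima: L → 9, R → 4; minimax = 4.
1 ≠ 4, so there is no saddle point; optimal play is mixed.
Let Row play T with probability p. Expected payoff against L: (-1)p + 9(1−p) = −10p + 9; against R: 4p + 1(1−p) = 3p + 1.
Setting these equal: −10p + 9 = 3p + 1 ⇒ −13p = -8 ⇒ p = 8/13, and the value is (-10)·(8/13) + 9 = 37/13.
For Column: with q = P(L), equating T's and B's payoffs gives −5q + 4 = 8q + 1 ⇒ q = 3/13.

37/13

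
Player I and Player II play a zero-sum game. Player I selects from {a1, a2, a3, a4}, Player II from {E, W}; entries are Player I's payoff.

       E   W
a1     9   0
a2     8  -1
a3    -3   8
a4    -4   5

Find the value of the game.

18/5

Row minima: a1 → 0, a2 → -1, a3 → -3, a4 → -4; maximin = 0.
Column maxima: E → 9, W → 8; minimax = 8.
0 ≠ 8, so there is no saddle point; optimal play is mixed.
a2 is strictly dominated by a1, so Player I never plays it.
a4 is strictly dominated by a3, so Player I never plays it.
On the remaining 2×2 (a1, a3 vs E, W):
Let Player I play a1 with probability p. Expected payoff against E: 9p + (-3)(1−p) = 12p − 3; against W: 0p + 8(1−p) = −8p + 8.
Setting these equal: 12p − 3 = −8p + 8 ⇒ 20p = 11 ⇒ p = 11/20, and the value is (12)·(11/20) − 3 = 18/5.
For Player II: with q = P(E), equating a1's and a3's payoffs gives 9q = −11q + 8 ⇒ q = 2/5.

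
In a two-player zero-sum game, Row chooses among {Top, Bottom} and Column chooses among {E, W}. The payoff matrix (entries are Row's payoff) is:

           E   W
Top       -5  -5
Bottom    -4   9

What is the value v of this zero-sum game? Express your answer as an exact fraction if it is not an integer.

Row minima: Top → -5, Bottom → -4; maximin = -4.
Column maxima: E → -4, W → 9; minimax = -4.
Since maximin = minimax = -4, there is a saddle point and the value is -4.

-4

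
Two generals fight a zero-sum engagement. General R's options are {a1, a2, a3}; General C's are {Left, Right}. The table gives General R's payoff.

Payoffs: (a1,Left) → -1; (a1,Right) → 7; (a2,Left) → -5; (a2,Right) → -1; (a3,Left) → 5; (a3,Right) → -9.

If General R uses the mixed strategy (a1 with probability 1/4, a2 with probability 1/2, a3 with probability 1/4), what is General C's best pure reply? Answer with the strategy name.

Left

If General C plays Left, General R's expected payoff is (1/4)·(-1) + (1/2)·(-5) + (1/4)·5 = -3/2.
If General C plays Right, General R's expected payoff is (1/4)·7 + (1/2)·(-1) + (1/4)·(-9) = -1.
General C minimizes General R's payoff; the smallest is -3/2, so the best response is Left.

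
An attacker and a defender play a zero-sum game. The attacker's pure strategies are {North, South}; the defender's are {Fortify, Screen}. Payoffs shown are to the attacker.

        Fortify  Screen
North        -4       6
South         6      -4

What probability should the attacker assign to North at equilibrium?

Row minima: North → -4, South → -4; maximin = -4.
Column maxima: Fortify → 6, Screen → 6; minimax = 6.
-4 ≠ 6, so there is no saddle point; optimal play is mixed.
Let the attacker play North with probability p. Expected payoff against Fortify: (-4)p + 6(1−p) = −10p + 6; against Screen: 6p + (-4)(1−p) = 10p − 4.
Setting these equal: −10p + 6 = 10p − 4 ⇒ −20p = -10 ⇒ p = 1/2, and the value is (-10)·(1/2) + 6 = 1.
For the defender: with q = P(Fortify), equating North's and South's payoffs gives −10q + 6 = 10q − 4 ⇒ q = 1/2.

1/2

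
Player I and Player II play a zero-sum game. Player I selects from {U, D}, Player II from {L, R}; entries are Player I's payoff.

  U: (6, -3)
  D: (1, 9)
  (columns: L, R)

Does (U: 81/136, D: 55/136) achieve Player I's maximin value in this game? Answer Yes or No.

Against L this mix gives (81/136)·6 + (55/136)·1 = 541/136.
Against R this mix gives (81/136)·(-3) + (55/136)·9 = 63/34.
Player II will play R, holding Player I to 63/34. Shifting weight toward the row that does better against R would raise this floor (the equalizing mix achieves 57/17 against both R and L), so the proposed strategy is not optimal.

No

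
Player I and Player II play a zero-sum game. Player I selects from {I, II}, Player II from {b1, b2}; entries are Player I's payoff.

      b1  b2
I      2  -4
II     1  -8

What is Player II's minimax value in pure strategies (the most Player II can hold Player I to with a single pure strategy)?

Column maxima: b1 → 2, b2 → -4.
The smallest of these is -4.

-4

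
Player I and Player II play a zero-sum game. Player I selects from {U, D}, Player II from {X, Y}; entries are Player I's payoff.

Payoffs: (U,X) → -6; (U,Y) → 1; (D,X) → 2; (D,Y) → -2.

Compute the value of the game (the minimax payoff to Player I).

Row minima: U → -6, D → -2; maximin = -2.
Column maxima: X → 2, Y → 1; minimax = 1.
-2 ≠ 1, so there is no saddle point; optimal play is mixed.
Let Player I play U with probability p. Expected payoff against X: (-6)p + 2(1−p) = −8p + 2; against Y: 1p + (-2)(1−p) = 3p − 2.
Setting these equal: −8p + 2 = 3p − 2 ⇒ −11p = -4 ⇒ p = 4/11, and the value is (-8)·(4/11) + 2 = -10/11.
For Player II: with q = P(X), equating U's and D's payoffs gives −7q + 1 = 4q − 2 ⇒ q = 3/11.

-10/11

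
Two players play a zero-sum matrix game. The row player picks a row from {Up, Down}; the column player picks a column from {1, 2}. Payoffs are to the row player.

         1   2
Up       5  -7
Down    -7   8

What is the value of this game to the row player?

Row minima: Up → -7, Down → -7; maximin = -7.
Column maxima: 1 → 5, 2 → 8; minimax = 5.
-7 ≠ 5, so there is no saddle point; optimal play is mixed.
Let the row player play Up with probability p. Expected payoff against 1: 5p + (-7)(1−p) = 12p − 7; against 2: (-7)p + 8(1−p) = −15p + 8.
Setting these equal: 12p − 7 = −15p + 8 ⇒ 27p = 15 ⇒ p = 5/9, and the value is (12)·(5/9) − 7 = -1/3.
For the column player: with q = P(1), equating Up's and Down's payoffs gives 12q − 7 = −15q + 8 ⇒ q = 5/9.

-1/3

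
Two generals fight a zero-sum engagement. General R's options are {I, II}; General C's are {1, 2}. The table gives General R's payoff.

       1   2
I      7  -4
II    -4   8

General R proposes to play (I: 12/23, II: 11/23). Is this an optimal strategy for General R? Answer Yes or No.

Yes

Against 1 this mix gives (12/23)·7 + (11/23)·(-4) = 40/23.
Against 2 this mix gives (12/23)·(-4) + (11/23)·8 = 40/23.
All of General C's active replies (1, 2) yield 40/23, and no column does worse for General R. The mix makes General C indifferent and guarantees 40/23, so it is optimal.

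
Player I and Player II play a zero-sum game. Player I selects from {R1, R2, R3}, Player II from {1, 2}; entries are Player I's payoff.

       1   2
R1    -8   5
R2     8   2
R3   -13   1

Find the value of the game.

56/19

Row minima: R1 → -8, R2 → 2, R3 → -13; maximin = 2.
Column maxima: 1 → 8, 2 → 5; minimax = 5.
2 ≠ 5, so there is no saddle point; optimal play is mixed.
R3 is strictly dominated by R1, so Player I never plays it.
On the remaining 2×2 (R1, R2 vs 1, 2):
Let Player I play R1 with probability p. Expected payoff against 1: (-8)p + 8(1−p) = −16p + 8; against 2: 5p + 2(1−p) = 3p + 2.
Setting these equal: −16p + 8 = 3p + 2 ⇒ −19p = -6 ⇒ p = 6/19, and the value is (-16)·(6/19) + 8 = 56/19.
For Player II: with q = P(1), equating R1's and R2's payoffs gives −13q + 5 = 6q + 2 ⇒ q = 3/19.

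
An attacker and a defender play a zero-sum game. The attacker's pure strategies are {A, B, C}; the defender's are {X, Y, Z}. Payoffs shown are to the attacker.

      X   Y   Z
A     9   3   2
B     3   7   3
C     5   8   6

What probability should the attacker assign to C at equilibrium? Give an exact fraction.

Row minima: A → 2, B → 3, C → 5; maximin = 5.
Column maxima: X → 9, Y → 8, Z → 6; minimax = 6.
5 ≠ 6, so there is no saddle point; optimal play is mixed.
B is strictly dominated by C, so the attacker never plays it.
Y is strictly dominated by Z (it gives the attacker strictly more in every row), so the defender never plays it.
On the remaining 2×2 (A, C vs X, Z):
Let the attacker play A with probability p. Expected payoff against X: 9p + 5(1−p) = 4p + 5; against Z: 2p + 6(1−p) = −4p + 6.
Setting these equal: 4p + 5 = −4p + 6 ⇒ 8p = 1 ⇒ p = 1/8, and the value is (4)·(1/8) + 5 = 11/2.
For the defender: with q = P(X), equating A's and C's payoffs gives 7q + 2 = −q + 6 ⇒ q = 1/2.

7/8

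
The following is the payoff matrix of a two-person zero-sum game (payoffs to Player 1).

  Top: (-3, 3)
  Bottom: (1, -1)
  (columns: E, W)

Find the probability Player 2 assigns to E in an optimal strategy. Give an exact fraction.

Row minima: Top → -3, Bottom → -1; maximin = -1.
Column maxima: E → 1, W → 3; minimax = 1.
-1 ≠ 1, so there is no saddle point; optimal play is mixed.
Let Player 1 play Top with probability p. Expected payoff against E: (-3)p + 1(1−p) = −4p + 1; against W: 3p + (-1)(1−p) = 4p − 1.
Setting these equal: −4p + 1 = 4p − 1 ⇒ −8p = -2 ⇒ p = 1/4, and the value is (-4)·(1/4) + 1 = 0.
For Player 2: with q = P(E), equating Top's and Bottom's payoffs gives −6q + 3 = 2q − 1 ⇒ q = 1/2.

1/2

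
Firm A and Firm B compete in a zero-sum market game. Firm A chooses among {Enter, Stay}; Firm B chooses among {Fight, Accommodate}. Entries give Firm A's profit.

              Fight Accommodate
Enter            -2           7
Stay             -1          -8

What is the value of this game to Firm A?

Row minima: Enter → -2, Stay → -8; maximin = -2.
Column maxima: Fight → -1, Accommodate → 7; minimax = -1.
-2 ≠ -1, so there is no saddle point; optimal play is mixed.
Let Firm A play Enter with probability p. Expected payoff against Fight: (-2)p + (-1)(1−p) = −p − 1; against Accommodate: 7p + (-8)(1−p) = 15p − 8.
Setting these equal: −p − 1 = 15p − 8 ⇒ −16p = -7 ⇒ p = 7/16, and the value is (-1)·(7/16) − 1 = -23/16.
For Firm B: with q = P(Fight), equating Enter's and Stay's payoffs gives −9q + 7 = 7q − 8 ⇒ q = 15/16.

-23/16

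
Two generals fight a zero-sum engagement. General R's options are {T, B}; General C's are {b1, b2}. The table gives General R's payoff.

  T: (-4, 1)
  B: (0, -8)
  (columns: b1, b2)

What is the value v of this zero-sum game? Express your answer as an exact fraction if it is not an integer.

-32/13

Row minima: T → -4, B → -8; maximin = -4.
Column maxima: b1 → 0, b2 → 1; minimax = 0.
-4 ≠ 0, so there is no saddle point; optimal play is mixed.
Let General R play T with probability p. Expected payoff against b1: (-4)p + 0(1−p) = −4p; against b2: 1p + (-8)(1−p) = 9p − 8.
Setting these equal: −4p = 9p − 8 ⇒ −13p = -8 ⇒ p = 8/13, and the value is (-4)·(8/13) = -32/13.
For General C: with q = P(b1), equating T's and B's payoffs gives −5q + 1 = 8q − 8 ⇒ q = 9/13.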